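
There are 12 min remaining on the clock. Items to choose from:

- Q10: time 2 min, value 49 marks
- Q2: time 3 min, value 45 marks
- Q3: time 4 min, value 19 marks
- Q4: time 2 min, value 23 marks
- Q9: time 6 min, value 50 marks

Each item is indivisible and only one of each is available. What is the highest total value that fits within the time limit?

This is a 0/1 knapsack; check combinations near the capacity.
- Q10+Q2+Q9: time 2+3+6=11, value 49+45+50=144
- Q10+Q2+Q3+Q4: time 2+3+4+2=11, value 49+45+19+23=136
- Q10+Q4+Q9: time 2+2+6=10, value 49+23+50=122
Best: 144 marks.

144 marks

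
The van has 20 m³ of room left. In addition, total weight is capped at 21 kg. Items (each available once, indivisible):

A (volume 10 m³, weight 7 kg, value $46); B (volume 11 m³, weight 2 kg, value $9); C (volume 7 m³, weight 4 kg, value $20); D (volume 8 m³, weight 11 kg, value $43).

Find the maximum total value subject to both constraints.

$89

Feasible sets respecting both limits:
- A+D: volume 18, weight 18, value 89
- A+C: volume 17, weight 11, value 66
- C+D: volume 15, weight 15, value 63
Best: $89.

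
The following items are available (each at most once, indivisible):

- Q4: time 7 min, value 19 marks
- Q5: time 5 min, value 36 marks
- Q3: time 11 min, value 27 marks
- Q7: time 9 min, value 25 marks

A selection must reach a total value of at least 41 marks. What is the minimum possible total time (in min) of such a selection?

12

Subsets with value ≥ 41, sorted by total time:
- Q4+Q5: time 12, value 55
- Q5+Q7: time 14, value 61
- Q5+Q3: time 16, value 63
- Q4+Q7: time 16, value 44
Minimum time: 12 min.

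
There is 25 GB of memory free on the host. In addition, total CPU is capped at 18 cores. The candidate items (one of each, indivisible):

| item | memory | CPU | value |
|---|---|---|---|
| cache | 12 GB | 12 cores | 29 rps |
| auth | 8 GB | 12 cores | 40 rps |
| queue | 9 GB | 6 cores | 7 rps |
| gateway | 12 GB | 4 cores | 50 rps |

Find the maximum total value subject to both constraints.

90 rps

Feasible sets respecting both limits:
- auth+gateway: memory 20, CPU 16, value 90
- cache+gateway: memory 24, CPU 16, value 79
- queue+gateway: memory 21, CPU 10, value 57
Best: 90 rps.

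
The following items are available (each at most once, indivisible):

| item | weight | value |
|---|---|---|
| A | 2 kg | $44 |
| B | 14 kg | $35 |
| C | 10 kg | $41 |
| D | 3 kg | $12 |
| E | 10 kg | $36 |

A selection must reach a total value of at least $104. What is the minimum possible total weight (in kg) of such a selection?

22

Subsets with value ≥ 104, sorted by total weight:
- A+C+E: weight 22, value 121
- A+C+D+E: weight 25, value 133
- A+B+C: weight 26, value 120
Minimum weight: 22 kg.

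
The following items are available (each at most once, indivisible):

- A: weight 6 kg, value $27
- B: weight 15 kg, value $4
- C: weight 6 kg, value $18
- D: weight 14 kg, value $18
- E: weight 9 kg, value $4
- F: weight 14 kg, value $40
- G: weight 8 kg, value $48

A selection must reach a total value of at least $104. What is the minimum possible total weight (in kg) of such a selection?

28

Subsets with value ≥ 104, sorted by total weight:
- A+F+G: weight 28, value 115
- C+F+G: weight 28, value 106
- A+C+F+G: weight 34, value 133
Minimum weight: 28 kg.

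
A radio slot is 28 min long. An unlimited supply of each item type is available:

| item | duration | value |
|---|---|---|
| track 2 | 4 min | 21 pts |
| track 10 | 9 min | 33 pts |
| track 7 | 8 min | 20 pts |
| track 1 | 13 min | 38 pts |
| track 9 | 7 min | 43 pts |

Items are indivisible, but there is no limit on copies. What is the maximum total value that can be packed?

Best value-per-unit is track 9 at 43/7, and filling with it alone uses duration 4×7=28. No mix of the others beats 4×43 = 172.

172 pts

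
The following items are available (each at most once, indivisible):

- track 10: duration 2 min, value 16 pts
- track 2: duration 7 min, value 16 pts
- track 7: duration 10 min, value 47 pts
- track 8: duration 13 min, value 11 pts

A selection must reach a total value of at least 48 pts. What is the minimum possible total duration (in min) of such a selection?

Subsets with value ≥ 48, sorted by total duration:
- track 10+track 7: duration 12, value 63
- track 2+track 7: duration 17, value 63
- track 10+track 2+track 7: duration 19, value 79
- track 7+track 8: duration 23, value 58
Minimum duration: 12 min.

12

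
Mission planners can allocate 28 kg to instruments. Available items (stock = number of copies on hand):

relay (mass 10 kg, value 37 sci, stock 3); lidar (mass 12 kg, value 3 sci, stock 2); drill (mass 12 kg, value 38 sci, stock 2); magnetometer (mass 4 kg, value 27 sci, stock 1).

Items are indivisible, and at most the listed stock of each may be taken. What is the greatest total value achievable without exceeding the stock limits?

103 sci

Best selections within mass 28 and stock limits:
- 2×drill + 1×magnetometer: mass 28, value 103
- 1×relay + 1×drill + 1×magnetometer: mass 26, value 102
- 2×relay + 1×magnetometer: mass 24, value 101
Best: 103 sci.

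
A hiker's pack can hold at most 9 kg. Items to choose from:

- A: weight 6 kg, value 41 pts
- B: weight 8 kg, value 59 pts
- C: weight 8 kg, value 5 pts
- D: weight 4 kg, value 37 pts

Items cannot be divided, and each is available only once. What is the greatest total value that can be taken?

Check high-value combinations within 9 kg:
- B: weight 8, value 59
- A: weight 6, value 41
- D: weight 4, value 37
Best: 59 pts.

59 pts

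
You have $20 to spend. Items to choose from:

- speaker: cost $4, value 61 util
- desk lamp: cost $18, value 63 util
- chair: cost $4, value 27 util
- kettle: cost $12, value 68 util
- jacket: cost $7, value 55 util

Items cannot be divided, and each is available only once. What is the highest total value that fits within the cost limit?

Check high-value combinations within $20:
- speaker+chair+kettle: cost 4+4+12=20, value 61+27+68=156
- speaker+chair+jacket: cost 4+4+7=15, value 61+27+55=143
- speaker+kettle: cost 4+12=16, value 61+68=129
Best: 156 util.

156 util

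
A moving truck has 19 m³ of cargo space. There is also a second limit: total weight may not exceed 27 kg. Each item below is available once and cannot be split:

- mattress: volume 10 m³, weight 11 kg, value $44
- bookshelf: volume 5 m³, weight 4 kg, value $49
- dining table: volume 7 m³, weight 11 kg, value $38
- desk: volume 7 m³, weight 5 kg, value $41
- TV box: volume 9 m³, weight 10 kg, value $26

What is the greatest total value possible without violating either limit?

$128

Feasible sets respecting both limits:
- bookshelf+dining table+desk: volume 19, weight 20, value 128
- mattress+bookshelf: volume 15, weight 15, value 93
- bookshelf+desk: volume 12, weight 9, value 90
- bookshelf+dining table: volume 12, weight 15, value 87
Best: $128.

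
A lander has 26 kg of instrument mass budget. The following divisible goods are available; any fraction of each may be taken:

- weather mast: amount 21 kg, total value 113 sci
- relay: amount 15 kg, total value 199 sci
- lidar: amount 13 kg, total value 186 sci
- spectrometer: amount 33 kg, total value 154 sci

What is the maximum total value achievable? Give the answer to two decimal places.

358.47

Take in order of value per unit:
- lidar (186/13 per unit): all 13 → value 186, running total 186.00
- relay (199/15 per unit): 13 of 15 → value 13×199/15 = 172.4667, running total 358.47
Total 358.47.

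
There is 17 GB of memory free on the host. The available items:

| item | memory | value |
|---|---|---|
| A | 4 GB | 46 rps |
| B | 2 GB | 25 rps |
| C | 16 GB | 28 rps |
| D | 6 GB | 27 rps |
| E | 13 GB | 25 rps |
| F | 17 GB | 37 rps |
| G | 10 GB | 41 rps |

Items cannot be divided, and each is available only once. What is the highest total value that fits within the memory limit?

112 rps

Check high-value combinations within 17 GB:
- A+B+G: memory 4+2+10=16, value 46+25+41=112
- A+B+D: memory 4+2+6=12, value 46+25+27=98
- A+G: memory 4+10=14, value 46+41=87
Best: 112 rps.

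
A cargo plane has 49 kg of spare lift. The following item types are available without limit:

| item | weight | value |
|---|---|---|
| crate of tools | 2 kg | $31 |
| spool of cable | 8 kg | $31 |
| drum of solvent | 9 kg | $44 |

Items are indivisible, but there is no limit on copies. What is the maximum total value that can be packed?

Best value-per-unit is crate of tools at 31/2, and filling with it alone uses weight 24×2=48. No mix of the others beats 24×31 = 744.

$744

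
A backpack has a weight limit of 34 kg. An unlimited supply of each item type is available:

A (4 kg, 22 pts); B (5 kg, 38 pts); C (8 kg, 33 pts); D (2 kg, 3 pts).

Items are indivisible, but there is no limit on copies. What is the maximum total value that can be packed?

250 pts

Best value-per-unit is B at 38/5; filling with it alone gives 6×38 = 228.
Optimal mix: 1×A + 6×B → weight 34, value 250.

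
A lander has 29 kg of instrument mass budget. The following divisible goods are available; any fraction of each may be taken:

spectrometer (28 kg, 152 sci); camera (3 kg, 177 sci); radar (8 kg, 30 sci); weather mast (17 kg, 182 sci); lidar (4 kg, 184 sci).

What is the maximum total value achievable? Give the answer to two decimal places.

Take in order of value per unit:
- camera (177/3 per unit): all 3 → value 177, running total 177.00
- lidar (184/4 per unit): all 4 → value 184, running total 361.00
- weather mast (182/17 per unit): all 17 → value 182, running total 543.00
- spectrometer (152/28 per unit): 5 of 28 → value 5×152/28 = 27.1429, running total 570.14
Total 570.14.

570.14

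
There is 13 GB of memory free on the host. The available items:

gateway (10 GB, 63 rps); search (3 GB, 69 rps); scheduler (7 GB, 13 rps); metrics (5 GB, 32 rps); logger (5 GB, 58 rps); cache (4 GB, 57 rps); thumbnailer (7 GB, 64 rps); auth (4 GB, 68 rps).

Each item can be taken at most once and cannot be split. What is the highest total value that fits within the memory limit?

195 rps

This is a 0/1 knapsack; check combinations near the capacity.
- search+logger+auth: memory 3+5+4=12, value 69+58+68=195
- search+cache+auth: memory 3+4+4=11, value 69+57+68=194
- search+logger+cache: memory 3+5+4=12, value 69+58+57=184
Best: 195 rps.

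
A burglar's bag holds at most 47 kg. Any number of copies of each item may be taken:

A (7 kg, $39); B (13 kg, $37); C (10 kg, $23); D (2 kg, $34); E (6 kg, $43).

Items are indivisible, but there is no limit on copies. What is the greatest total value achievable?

Best value-per-unit is D at 34/2, and filling with it alone uses weight 23×2=46. No mix of the others beats 23×34 = 782.

$782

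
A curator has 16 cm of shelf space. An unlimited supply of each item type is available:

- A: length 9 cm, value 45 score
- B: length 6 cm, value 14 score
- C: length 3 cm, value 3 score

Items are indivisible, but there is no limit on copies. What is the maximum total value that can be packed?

59 score

Best value-per-unit is A at 45/9; filling with it alone gives 1×45 = 45.
Optimal mix: 1×A + 1×B → length 15, value 59.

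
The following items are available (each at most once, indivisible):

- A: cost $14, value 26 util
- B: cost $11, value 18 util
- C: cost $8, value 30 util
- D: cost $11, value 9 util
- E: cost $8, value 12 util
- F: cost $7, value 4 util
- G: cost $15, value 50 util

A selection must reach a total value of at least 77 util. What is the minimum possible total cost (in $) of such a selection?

23

Subsets with value ≥ 77, sorted by total cost:
- C+G: cost 23, value 80
- C+F+G: cost 30, value 84
Minimum cost: 23 $.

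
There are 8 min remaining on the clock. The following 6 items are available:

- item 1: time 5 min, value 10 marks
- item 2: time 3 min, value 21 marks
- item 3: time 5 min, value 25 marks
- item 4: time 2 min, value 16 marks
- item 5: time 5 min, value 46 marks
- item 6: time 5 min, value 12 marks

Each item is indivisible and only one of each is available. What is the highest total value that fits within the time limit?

67 marks

Check high-value combinations within 8 min:
- item 2+item 5: time 3+5=8, value 21+46=67
- item 4+item 5: time 2+5=7, value 16+46=62
- item 5: time 5, value 46
- item 2+item 3: time 3+5=8, value 21+25=46
Best: 67 marks.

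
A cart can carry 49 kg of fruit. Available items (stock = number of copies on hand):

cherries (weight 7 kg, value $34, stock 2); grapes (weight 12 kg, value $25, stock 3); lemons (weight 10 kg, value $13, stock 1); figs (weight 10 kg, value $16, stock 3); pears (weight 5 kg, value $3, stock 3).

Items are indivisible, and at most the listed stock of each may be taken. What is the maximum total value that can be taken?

Best selections within weight 49 and stock limits:
- 2×cherries + 2×grapes + 1×figs: weight 48, value 134
- 2×cherries + 2×grapes + 1×lemons: weight 48, value 131
Best: $134.

$134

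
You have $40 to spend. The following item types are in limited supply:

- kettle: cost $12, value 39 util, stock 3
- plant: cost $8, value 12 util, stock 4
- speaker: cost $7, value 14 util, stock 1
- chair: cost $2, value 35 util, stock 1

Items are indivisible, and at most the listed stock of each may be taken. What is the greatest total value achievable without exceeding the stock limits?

Top feasible selections:
- 3×kettle + 1×chair: cost 38, value 152
- 2×kettle + 1×speaker + 1×chair: cost 33, value 127
Best: 152 util.

152 util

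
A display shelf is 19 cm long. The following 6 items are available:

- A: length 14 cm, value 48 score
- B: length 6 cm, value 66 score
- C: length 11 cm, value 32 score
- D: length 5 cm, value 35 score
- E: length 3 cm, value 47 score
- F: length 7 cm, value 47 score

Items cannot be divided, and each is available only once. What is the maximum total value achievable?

160 score

This is a 0/1 knapsack; check combinations near the capacity.
- B+E+F: length 6+3+7=16, value 66+47+47=160
- B+D+E: length 6+5+3=14, value 66+35+47=148
- B+D+F: length 6+5+7=18, value 66+35+47=148
- D+E+F: length 5+3+7=15, value 35+47+47=129
Best: 160 score.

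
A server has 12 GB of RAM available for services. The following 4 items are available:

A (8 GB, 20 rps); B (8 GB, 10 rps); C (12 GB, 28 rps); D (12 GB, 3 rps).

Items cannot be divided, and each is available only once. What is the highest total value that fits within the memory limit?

This is a 0/1 knapsack; check combinations near the capacity.
- C: memory 12, value 28
- A: memory 8, value 20
- B: memory 8, value 10
- D: memory 12, value 3
Best: 28 rps.

28 rps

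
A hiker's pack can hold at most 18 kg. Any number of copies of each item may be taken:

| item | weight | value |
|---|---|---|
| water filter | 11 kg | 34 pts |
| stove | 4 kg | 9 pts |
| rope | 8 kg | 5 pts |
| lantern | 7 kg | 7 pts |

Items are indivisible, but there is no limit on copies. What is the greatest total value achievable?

Best value-per-unit is water filter at 34/11; filling with it alone gives 1×34 = 34.
Optimal mix: 1×water filter + 1×stove → weight 15, value 43.

43 pts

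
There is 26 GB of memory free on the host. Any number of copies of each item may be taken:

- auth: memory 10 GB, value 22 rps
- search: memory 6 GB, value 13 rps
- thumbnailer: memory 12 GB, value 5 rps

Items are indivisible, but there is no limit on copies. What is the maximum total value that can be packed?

57 rps

Best value-per-unit is auth at 22/10; filling with it alone gives 2×22 = 44.
Optimal mix: 2×auth + 1×search → memory 26, value 57.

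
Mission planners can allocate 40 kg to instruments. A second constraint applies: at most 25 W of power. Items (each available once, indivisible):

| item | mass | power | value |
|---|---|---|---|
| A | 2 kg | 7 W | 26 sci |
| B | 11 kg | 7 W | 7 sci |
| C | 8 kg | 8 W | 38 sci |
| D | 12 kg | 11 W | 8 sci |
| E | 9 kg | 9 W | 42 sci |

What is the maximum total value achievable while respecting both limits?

Feasible sets respecting both limits:
- A+C+E: mass 19, power 24, value 106
- B+C+E: mass 28, power 24, value 87
- C+E: mass 17, power 17, value 80
- A+B+E: mass 22, power 23, value 75
Best: 106 sci.

106 sci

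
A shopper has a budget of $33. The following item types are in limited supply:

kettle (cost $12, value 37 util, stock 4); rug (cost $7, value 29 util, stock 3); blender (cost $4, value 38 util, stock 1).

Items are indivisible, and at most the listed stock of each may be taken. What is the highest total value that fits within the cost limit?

Best selections within cost 33 and stock limits:
- 1×kettle + 2×rug + 1×blender: cost 30, value 133
- 3×rug + 1×blender: cost 25, value 125
- 1×kettle + 3×rug: cost 33, value 124
- 2×kettle + 1×blender: cost 28, value 112
Best: 133 util.

133 util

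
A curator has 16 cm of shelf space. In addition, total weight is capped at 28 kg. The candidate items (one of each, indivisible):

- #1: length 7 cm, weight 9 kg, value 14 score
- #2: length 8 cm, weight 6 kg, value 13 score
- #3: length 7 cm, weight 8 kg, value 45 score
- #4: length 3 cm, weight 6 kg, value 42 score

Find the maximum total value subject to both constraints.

Feasible sets respecting both limits:
- #3+#4: length 10, weight 14, value 87
- #1+#3: length 14, weight 17, value 59
- #2+#3: length 15, weight 14, value 58
- #1+#4: length 10, weight 15, value 56
Best: 87 score.

87 score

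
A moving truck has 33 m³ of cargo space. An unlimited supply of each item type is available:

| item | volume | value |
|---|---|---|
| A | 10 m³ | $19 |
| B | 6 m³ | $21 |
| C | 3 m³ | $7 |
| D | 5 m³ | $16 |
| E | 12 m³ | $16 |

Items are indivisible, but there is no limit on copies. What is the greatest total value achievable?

Best value-per-unit is B at 21/6; filling with it alone gives 5×21 = 105.
Optimal mix: 5×B + 1×C → volume 33, value 112.

$112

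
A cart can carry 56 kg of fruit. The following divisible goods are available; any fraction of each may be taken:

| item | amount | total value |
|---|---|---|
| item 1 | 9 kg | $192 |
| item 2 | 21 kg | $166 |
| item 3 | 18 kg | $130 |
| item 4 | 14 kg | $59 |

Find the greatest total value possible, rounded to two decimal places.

521.71

Take in order of value per unit:
- item 1 (192/9 per unit): all 9 → value 192, running total 192.00
- item 2 (166/21 per unit): all 21 → value 166, running total 358.00
- item 3 (130/18 per unit): all 18 → value 130, running total 488.00
- item 4 (59/14 per unit): 8 of 14 → value 8×59/14 = 33.7143, running total 521.71
Total 521.71.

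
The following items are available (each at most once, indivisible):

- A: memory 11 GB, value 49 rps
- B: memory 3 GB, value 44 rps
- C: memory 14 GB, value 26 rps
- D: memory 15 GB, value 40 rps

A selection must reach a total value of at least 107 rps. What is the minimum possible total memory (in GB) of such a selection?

Subsets with value ≥ 107, sorted by total memory:
- A+B+C: memory 28, value 119
- A+B+D: memory 29, value 133
- B+C+D: memory 32, value 110
Minimum memory: 28 GB.

28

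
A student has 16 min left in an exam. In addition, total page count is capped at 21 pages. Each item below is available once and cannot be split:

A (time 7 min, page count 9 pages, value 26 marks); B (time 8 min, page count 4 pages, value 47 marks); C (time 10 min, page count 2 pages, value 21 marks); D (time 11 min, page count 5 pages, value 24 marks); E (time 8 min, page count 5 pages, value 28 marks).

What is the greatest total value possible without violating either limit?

75 marks

Feasible sets respecting both limits:
- B+E: time 16, page count 9, value 75
- A+B: time 15, page count 13, value 73
- A+E: time 15, page count 14, value 54
Best: 75 marks.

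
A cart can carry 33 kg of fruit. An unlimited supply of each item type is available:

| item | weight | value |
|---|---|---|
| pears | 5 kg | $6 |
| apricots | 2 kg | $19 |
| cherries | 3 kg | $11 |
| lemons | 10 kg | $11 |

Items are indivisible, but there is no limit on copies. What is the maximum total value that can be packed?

$304

Best value-per-unit is apricots at 19/2, and filling with it alone uses weight 16×2=32. No mix of the others beats 16×19 = 304.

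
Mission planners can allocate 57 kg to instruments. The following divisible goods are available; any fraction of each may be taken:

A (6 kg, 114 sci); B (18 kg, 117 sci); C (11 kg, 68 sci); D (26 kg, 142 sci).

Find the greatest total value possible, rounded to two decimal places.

419.15

Take in order of value per unit:
- A (114/6 per unit): all 6 → value 114, running total 114.00
- B (117/18 per unit): all 18 → value 117, running total 231.00
- C (68/11 per unit): all 11 → value 68, running total 299.00
- D (142/26 per unit): 22 of 26 → value 22×142/26 = 120.1538, running total 419.15
Total 419.15.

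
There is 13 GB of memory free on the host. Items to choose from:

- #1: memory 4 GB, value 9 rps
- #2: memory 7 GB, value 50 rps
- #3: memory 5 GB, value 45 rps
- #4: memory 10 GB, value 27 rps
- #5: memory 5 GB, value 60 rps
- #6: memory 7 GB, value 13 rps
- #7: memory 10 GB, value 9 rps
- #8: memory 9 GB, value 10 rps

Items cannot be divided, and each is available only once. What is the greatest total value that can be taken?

110 rps

Check high-value combinations within 13 GB:
- #2+#5: memory 7+5=12, value 50+60=110
- #3+#5: memory 5+5=10, value 45+60=105
- #2+#3: memory 7+5=12, value 50+45=95
- #5+#6: memory 5+7=12, value 60+13=73
Best: 110 rps.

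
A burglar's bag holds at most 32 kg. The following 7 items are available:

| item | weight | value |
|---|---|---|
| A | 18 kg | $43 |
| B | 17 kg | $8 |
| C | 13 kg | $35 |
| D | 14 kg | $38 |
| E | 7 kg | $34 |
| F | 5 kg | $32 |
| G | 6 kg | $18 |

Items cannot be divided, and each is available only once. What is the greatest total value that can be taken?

$122

Check high-value combinations within 32 kg:
- D+E+F+G: weight 14+7+5+6=32, value 38+34+32+18=122
- C+E+F+G: weight 13+7+5+6=31, value 35+34+32+18=119
- A+E+F: weight 18+7+5=30, value 43+34+32=109
- C+D+F: weight 13+14+5=32, value 35+38+32=105
Best: $122.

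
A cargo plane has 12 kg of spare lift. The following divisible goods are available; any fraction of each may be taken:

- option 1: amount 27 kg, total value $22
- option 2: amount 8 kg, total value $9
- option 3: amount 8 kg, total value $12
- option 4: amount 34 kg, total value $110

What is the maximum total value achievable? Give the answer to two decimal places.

Take in order of value per unit:
- option 4 (110/34 per unit): 12 of 34 → value 12×110/34 = 38.8235, running total 38.82
Total 38.82.

38.82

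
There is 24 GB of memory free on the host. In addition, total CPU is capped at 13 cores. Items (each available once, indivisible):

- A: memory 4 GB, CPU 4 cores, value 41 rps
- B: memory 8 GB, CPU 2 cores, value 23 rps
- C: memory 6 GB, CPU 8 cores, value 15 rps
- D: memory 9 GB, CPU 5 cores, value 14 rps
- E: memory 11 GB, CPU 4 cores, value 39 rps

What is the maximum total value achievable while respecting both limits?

103 rps

Feasible sets respecting both limits:
- A+B+E: memory 23, CPU 10, value 103
- A+D+E: memory 24, CPU 13, value 94
- A+E: memory 15, CPU 8, value 80
- A+B+D: memory 21, CPU 11, value 78
Best: 103 rps.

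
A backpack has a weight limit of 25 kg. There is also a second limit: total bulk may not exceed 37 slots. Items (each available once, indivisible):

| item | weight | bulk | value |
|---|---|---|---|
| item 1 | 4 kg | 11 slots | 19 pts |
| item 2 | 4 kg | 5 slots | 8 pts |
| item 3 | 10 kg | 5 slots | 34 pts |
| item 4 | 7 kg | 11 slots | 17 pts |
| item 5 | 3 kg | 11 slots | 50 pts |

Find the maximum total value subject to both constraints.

111 pts

Feasible sets respecting both limits:
- item 1+item 2+item 3+item 5: weight 21, bulk 32, value 111
- item 2+item 3+item 4+item 5: weight 24, bulk 32, value 109
- item 1+item 3+item 5: weight 17, bulk 27, value 103
- item 3+item 4+item 5: weight 20, bulk 27, value 101
Best: 111 pts.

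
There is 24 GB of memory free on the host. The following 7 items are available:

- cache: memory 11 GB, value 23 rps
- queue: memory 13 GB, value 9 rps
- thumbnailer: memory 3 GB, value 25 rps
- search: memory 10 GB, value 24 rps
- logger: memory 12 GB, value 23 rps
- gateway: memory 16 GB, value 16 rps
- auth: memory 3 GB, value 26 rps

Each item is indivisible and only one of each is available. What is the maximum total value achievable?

Check high-value combinations within 24 GB:
- thumbnailer+search+auth: memory 3+10+3=16, value 25+24+26=75
- cache+thumbnailer+auth: memory 11+3+3=17, value 23+25+26=74
- thumbnailer+logger+auth: memory 3+12+3=18, value 25+23+26=74
- cache+search+auth: memory 11+10+3=24, value 23+24+26=73
Best: 75 rps.

75 rps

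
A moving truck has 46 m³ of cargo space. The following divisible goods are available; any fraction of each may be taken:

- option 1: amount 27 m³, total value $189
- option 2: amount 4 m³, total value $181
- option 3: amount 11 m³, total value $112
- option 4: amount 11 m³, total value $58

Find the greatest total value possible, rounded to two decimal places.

Take in order of value per unit:
- option 2 (181/4 per unit): all 4 → value 181, running total 181.00
- option 3 (112/11 per unit): all 11 → value 112, running total 293.00
- option 1 (189/27 per unit): all 27 → value 189, running total 482.00
- option 4 (58/11 per unit): 4 of 11 → value 4×58/11 = 21.0909, running total 503.09
Total 503.09.

503.09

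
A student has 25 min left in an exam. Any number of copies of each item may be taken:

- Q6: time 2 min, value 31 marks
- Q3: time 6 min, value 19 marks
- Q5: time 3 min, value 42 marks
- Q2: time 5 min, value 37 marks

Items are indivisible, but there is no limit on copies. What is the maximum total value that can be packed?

383 marks

Best value-per-unit is Q6 at 31/2; filling with it alone gives 12×31 = 372.
Optimal mix: 11×Q6 + 1×Q5 → time 25, value 383.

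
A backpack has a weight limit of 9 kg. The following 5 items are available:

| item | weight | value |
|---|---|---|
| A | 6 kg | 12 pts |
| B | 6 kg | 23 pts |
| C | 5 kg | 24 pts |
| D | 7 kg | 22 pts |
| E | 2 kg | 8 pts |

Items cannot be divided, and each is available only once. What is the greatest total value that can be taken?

32 pts

Check high-value combinations within 9 kg:
- C+E: weight 5+2=7, value 24+8=32
- B+E: weight 6+2=8, value 23+8=31
- D+E: weight 7+2=9, value 22+8=30
- C: weight 5, value 24
Best: 32 pts.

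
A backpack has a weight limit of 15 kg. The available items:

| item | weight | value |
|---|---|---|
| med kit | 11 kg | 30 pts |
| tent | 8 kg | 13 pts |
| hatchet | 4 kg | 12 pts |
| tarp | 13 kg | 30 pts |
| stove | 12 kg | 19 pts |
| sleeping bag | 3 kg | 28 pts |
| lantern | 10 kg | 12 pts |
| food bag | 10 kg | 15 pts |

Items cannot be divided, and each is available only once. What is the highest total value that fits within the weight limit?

Check high-value combinations within 15 kg:
- med kit+sleeping bag: weight 11+3=14, value 30+28=58
- tent+hatchet+sleeping bag: weight 8+4+3=15, value 13+12+28=53
- stove+sleeping bag: weight 12+3=15, value 19+28=47
- sleeping bag+food bag: weight 3+10=13, value 28+15=43
Best: 58 pts.

58 pts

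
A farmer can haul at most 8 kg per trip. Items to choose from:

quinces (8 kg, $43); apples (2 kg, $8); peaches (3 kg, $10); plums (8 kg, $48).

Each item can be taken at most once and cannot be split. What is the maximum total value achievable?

Check high-value combinations within 8 kg:
- plums: weight 8, value 48
- quinces: weight 8, value 43
- apples+peaches: weight 2+3=5, value 8+10=18
Best: $48.

$48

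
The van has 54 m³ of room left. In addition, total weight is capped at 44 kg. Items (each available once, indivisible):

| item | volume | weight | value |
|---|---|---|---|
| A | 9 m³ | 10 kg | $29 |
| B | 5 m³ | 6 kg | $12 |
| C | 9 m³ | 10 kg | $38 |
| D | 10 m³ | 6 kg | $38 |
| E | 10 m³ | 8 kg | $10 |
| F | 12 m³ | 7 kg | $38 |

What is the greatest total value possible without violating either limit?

Feasible sets respecting both limits:
- A+B+C+D+F: volume 45, weight 39, value 155
- A+C+D+E+F: volume 50, weight 41, value 153
- A+C+D+F: volume 40, weight 33, value 143
- B+C+D+E+F: volume 46, weight 37, value 136
Best: $155.

$155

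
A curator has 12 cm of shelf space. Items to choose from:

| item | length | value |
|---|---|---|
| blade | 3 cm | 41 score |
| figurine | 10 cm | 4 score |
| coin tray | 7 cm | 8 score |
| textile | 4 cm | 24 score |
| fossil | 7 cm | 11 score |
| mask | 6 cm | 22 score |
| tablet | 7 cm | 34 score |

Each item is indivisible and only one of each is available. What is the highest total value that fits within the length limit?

This is a 0/1 knapsack; check combinations near the capacity.
- blade+tablet: length 3+7=10, value 41+34=75
- blade+textile: length 3+4=7, value 41+24=65
- blade+mask: length 3+6=9, value 41+22=63
- textile+tablet: length 4+7=11, value 24+34=58
- blade+fossil: length 3+7=10, value 41+11=52
Best: 75 score.

75 score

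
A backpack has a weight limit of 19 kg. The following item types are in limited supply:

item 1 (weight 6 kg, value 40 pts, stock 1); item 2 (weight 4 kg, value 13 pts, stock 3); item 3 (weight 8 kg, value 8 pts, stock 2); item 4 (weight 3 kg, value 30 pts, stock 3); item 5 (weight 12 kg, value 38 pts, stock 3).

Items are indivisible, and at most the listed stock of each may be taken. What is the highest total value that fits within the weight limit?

143 pts

Top feasible selections:
- 1×item 1 + 1×item 2 + 3×item 4: weight 19, value 143
- 1×item 1 + 3×item 4: weight 15, value 130
- 2×item 2 + 3×item 4: weight 17, value 116
Best: 143 pts.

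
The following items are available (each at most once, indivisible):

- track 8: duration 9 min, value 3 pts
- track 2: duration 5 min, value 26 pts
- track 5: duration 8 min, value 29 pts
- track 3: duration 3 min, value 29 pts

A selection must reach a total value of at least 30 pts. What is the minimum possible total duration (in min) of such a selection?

8

Subsets with value ≥ 30, sorted by total duration:
- track 2+track 3: duration 8, value 55
- track 5+track 3: duration 11, value 58
- track 8+track 3: duration 12, value 32
Minimum duration: 8 min.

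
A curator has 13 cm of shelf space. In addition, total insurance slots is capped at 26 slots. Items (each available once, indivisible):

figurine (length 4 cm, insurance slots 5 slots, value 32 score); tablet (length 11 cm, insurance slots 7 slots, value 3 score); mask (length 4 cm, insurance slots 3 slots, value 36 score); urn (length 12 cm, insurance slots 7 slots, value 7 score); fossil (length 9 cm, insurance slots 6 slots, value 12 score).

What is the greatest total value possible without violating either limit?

68 score

Feasible sets respecting both limits:
- figurine+mask: length 8, insurance slots 8, value 68
- mask+fossil: length 13, insurance slots 9, value 48
- figurine+fossil: length 13, insurance slots 11, value 44
Best: 68 score.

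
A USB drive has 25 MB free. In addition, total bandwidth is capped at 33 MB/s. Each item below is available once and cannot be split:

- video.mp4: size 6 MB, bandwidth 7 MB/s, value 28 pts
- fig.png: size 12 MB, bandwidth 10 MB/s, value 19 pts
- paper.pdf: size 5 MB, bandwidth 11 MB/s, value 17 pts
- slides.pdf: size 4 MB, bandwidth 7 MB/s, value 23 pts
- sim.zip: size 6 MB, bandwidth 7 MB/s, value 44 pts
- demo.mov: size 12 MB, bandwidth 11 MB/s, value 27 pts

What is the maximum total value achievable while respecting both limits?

Feasible sets respecting both limits:
- video.mp4+paper.pdf+slides.pdf+sim.zip: size 21, bandwidth 32, value 112
- video.mp4+sim.zip+demo.mov: size 24, bandwidth 25, value 99
- video.mp4+slides.pdf+sim.zip: size 16, bandwidth 21, value 95
Best: 112 pts.

112 pts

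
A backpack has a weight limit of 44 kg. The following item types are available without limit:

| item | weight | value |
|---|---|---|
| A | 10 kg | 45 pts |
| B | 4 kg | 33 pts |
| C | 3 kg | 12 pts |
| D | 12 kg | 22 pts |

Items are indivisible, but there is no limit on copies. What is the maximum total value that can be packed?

Best value-per-unit is B at 33/4, and filling with it alone uses weight 11×4=44. No mix of the others beats 11×33 = 363.

363 pts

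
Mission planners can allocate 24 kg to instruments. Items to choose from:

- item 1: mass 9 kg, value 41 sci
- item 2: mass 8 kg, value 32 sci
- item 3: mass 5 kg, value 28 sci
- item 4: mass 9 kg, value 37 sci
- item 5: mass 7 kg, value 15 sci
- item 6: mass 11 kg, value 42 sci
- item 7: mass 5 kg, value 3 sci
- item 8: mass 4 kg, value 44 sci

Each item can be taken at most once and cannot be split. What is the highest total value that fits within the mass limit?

127 sci

Check high-value combinations within 24 kg:
- item 1+item 6+item 8: mass 9+11+4=24, value 41+42+44=127
- item 4+item 6+item 8: mass 9+11+4=24, value 37+42+44=123
- item 1+item 4+item 8: mass 9+9+4=22, value 41+37+44=122
- item 2+item 3+item 5+item 8: mass 8+5+7+4=24, value 32+28+15+44=119
- item 2+item 6+item 8: mass 8+11+4=23, value 32+42+44=118
Best: 127 sci.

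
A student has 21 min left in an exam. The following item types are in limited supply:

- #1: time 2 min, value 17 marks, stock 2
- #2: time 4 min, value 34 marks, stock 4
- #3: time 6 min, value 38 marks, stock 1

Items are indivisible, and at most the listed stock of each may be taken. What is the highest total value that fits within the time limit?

Best selections within time 21 and stock limits:
- 2×#1 + 4×#2: time 20, value 170
- 1×#1 + 3×#2 + 1×#3: time 20, value 157
Best: 170 marks.

170 marks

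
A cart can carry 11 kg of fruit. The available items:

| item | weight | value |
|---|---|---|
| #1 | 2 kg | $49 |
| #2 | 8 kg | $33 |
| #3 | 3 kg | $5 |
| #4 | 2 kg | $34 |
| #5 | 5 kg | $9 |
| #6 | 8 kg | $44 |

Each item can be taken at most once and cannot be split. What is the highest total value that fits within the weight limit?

$93

Check high-value combinations within 11 kg:
- #1+#6: weight 2+8=10, value 49+44=93
- #1+#4+#5: weight 2+2+5=9, value 49+34+9=92
- #1+#3+#4: weight 2+3+2=7, value 49+5+34=88
- #1+#4: weight 2+2=4, value 49+34=83
Best: $93.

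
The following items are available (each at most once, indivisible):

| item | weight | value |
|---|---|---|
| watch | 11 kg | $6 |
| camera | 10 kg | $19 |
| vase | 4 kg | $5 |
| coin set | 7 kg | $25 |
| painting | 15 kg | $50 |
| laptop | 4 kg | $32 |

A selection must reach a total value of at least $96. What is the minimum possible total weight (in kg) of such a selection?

Subsets with value ≥ 96, sorted by total weight:
- coin set+painting+laptop: weight 26, value 107
- camera+painting+laptop: weight 29, value 101
- vase+coin set+painting+laptop: weight 30, value 112
Minimum weight: 26 kg.

26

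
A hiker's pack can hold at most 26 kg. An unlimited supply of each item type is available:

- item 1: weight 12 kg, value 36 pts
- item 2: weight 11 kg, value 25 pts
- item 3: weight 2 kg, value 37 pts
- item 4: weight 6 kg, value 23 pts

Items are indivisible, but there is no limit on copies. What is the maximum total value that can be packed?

481 pts

Best value-per-unit is item 3 at 37/2, and filling with it alone uses weight 13×2=26. No mix of the others beats 13×37 = 481.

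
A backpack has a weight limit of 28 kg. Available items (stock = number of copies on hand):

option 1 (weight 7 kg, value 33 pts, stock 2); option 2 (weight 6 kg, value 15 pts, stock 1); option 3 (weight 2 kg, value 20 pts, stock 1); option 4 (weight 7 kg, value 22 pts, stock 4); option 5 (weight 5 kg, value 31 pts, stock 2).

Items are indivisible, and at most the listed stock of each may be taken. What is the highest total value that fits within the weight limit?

148 pts

Best selections within weight 28 and stock limits:
- 2×option 1 + 1×option 3 + 2×option 5: weight 26, value 148
- 2×option 1 + 1×option 3 + 1×option 4 + 1×option 5: weight 28, value 139
Best: 148 pts.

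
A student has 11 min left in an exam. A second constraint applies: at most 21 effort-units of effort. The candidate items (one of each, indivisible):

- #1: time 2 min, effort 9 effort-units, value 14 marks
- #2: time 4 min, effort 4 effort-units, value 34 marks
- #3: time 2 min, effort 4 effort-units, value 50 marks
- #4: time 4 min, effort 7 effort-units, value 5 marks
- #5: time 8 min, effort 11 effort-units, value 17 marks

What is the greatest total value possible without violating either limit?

98 marks

Feasible sets respecting both limits:
- #1+#2+#3: time 8, effort 17, value 98
- #2+#3+#4: time 10, effort 15, value 89
- #2+#3: time 6, effort 8, value 84
- #1+#3+#4: time 8, effort 20, value 69
Best: 98 marks.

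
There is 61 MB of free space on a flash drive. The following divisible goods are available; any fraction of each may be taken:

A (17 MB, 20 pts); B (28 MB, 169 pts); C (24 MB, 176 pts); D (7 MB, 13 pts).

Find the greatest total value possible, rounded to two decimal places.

Take in order of value per unit:
- C (176/24 per unit): all 24 → value 176, running total 176.00
- B (169/28 per unit): all 28 → value 169, running total 345.00
- D (13/7 per unit): all 7 → value 13, running total 358.00
- A (20/17 per unit): 2 of 17 → value 2×20/17 = 2.3529, running total 360.35
Total 360.35.

360.35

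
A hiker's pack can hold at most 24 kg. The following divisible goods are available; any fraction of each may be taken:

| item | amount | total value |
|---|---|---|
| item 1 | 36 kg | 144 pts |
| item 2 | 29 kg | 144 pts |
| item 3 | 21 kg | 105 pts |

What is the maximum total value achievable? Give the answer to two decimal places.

119.90

Take in order of value per unit:
- item 3 (105/21 per unit): all 21 → value 105, running total 105.00
- item 2 (144/29 per unit): 3 of 29 → value 3×144/29 = 14.8966, running total 119.90
Total 119.90.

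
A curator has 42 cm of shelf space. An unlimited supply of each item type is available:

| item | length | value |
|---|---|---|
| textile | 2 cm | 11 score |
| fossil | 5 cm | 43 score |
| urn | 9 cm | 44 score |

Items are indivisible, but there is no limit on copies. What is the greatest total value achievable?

355 score

Best value-per-unit is fossil at 43/5; filling with it alone gives 8×43 = 344.
Optimal mix: 1×textile + 8×fossil → length 42, value 355.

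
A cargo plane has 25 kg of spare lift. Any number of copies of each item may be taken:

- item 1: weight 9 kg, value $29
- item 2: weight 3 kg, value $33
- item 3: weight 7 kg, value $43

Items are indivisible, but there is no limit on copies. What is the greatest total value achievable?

Best value-per-unit is item 2 at 33/3, and filling with it alone uses weight 8×3=24. No mix of the others beats 8×33 = 264.

$264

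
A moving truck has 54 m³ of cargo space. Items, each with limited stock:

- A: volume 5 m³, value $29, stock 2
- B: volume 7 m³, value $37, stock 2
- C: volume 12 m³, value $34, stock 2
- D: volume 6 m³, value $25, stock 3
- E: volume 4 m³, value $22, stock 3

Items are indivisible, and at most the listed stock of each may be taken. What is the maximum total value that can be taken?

$273

Top feasible selections:
- 2×A + 2×B + 3×D + 3×E: volume 54, value 273
- 2×A + 2×B + 1×C + 1×D + 3×E: volume 54, value 257
- 2×A + 2×B + 3×D + 2×E: volume 50, value 251
- 2×A + 2×B + 2×D + 3×E: volume 48, value 248
Best: $273.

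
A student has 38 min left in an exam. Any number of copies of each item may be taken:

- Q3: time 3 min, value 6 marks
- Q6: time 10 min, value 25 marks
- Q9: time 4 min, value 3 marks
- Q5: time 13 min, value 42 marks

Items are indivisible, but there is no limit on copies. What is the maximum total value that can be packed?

Best value-per-unit is Q5 at 42/13; filling with it alone gives 2×42 = 84.
Optimal mix: 1×Q6 + 2×Q5 → time 36, value 109.

109 marks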